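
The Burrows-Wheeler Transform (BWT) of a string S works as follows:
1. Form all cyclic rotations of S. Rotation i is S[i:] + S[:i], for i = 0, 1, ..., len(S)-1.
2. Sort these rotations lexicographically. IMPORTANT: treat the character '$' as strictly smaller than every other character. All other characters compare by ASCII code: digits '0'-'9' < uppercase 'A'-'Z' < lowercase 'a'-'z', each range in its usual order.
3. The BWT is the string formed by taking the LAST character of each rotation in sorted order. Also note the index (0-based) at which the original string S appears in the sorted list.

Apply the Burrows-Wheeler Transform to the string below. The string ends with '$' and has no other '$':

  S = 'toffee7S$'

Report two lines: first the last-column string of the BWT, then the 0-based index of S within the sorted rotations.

Answer: Se7effot$
8

Derivation:
All 9 rotations (rotation i = S[i:]+S[:i]):
  rot[0] = toffee7S$
  rot[1] = offee7S$t
  rot[2] = ffee7S$to
  rot[3] = fee7S$tof
  rot[4] = ee7S$toff
  rot[5] = e7S$toffe
  rot[6] = 7S$toffee
  rot[7] = S$toffee7
  rot[8] = $toffee7S
Sorted (with $ < everything):
  sorted[0] = $toffee7S  (last char: 'S')
  sorted[1] = 7S$toffee  (last char: 'e')
  sorted[2] = S$toffee7  (last char: '7')
  sorted[3] = e7S$toffe  (last char: 'e')
  sorted[4] = ee7S$toff  (last char: 'f')
  sorted[5] = fee7S$tof  (last char: 'f')
  sorted[6] = ffee7S$to  (last char: 'o')
  sorted[7] = offee7S$t  (last char: 't')
  sorted[8] = toffee7S$  (last char: '$')
Last column: Se7effot$
Original string S is at sorted index 8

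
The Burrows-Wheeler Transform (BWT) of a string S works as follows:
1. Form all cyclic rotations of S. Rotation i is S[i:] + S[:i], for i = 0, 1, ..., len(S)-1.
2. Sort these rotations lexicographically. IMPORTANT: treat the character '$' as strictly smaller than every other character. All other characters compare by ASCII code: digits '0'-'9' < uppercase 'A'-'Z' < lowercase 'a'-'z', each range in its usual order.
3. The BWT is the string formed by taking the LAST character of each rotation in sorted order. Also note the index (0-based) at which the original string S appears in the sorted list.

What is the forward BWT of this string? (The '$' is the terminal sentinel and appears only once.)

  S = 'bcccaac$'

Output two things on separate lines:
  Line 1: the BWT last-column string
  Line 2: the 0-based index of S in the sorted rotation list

All 8 rotations (rotation i = S[i:]+S[:i]):
  rot[0] = bcccaac$
  rot[1] = cccaac$b
  rot[2] = ccaac$bc
  rot[3] = caac$bcc
  rot[4] = aac$bccc
  rot[5] = ac$bccca
  rot[6] = c$bcccaa
  rot[7] = $bcccaac
Sorted (with $ < everything):
  sorted[0] = $bcccaac  (last char: 'c')
  sorted[1] = aac$bccc  (last char: 'c')
  sorted[2] = ac$bccca  (last char: 'a')
  sorted[3] = bcccaac$  (last char: '$')
  sorted[4] = c$bcccaa  (last char: 'a')
  sorted[5] = caac$bcc  (last char: 'c')
  sorted[6] = ccaac$bc  (last char: 'c')
  sorted[7] = cccaac$b  (last char: 'b')
Last column: cca$accb
Original string S is at sorted index 3

Answer: cca$accb
3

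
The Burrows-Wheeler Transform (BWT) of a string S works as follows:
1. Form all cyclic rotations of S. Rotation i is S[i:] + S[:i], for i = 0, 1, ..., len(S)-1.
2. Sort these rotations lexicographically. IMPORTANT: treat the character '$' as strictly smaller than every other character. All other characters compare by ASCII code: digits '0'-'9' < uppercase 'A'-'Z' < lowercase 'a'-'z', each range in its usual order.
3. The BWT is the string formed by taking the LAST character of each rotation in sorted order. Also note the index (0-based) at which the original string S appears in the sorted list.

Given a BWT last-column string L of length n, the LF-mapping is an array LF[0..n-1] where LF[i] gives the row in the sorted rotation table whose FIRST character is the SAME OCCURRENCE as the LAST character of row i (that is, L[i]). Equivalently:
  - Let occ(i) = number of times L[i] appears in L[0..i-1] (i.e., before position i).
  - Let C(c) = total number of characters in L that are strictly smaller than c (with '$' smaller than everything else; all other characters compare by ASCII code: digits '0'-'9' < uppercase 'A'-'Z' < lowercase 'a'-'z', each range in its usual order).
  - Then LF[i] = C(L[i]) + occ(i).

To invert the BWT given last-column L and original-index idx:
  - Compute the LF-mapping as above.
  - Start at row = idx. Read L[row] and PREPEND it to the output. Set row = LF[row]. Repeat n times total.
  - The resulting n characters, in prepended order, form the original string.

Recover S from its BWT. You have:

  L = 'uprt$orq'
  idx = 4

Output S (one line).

Answer: rportqu$

Derivation:
LF mapping: 7 2 4 6 0 1 5 3
Walk LF starting at row 4, prepending L[row]:
  step 1: row=4, L[4]='$', prepend. Next row=LF[4]=0
  step 2: row=0, L[0]='u', prepend. Next row=LF[0]=7
  step 3: row=7, L[7]='q', prepend. Next row=LF[7]=3
  step 4: row=3, L[3]='t', prepend. Next row=LF[3]=6
  step 5: row=6, L[6]='r', prepend. Next row=LF[6]=5
  step 6: row=5, L[5]='o', prepend. Next row=LF[5]=1
  step 7: row=1, L[1]='p', prepend. Next row=LF[1]=2
  step 8: row=2, L[2]='r', prepend. Next row=LF[2]=4
Reversed output: rportqu$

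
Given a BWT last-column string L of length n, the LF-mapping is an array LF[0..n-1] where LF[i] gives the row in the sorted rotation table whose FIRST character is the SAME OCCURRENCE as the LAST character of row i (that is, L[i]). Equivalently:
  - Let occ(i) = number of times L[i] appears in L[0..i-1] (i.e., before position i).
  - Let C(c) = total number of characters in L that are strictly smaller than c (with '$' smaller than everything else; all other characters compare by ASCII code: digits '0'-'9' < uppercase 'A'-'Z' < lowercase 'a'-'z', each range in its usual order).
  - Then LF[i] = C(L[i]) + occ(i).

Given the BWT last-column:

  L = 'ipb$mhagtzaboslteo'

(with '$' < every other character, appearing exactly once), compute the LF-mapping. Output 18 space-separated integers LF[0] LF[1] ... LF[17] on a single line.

Answer: 8 13 3 0 10 7 1 6 15 17 2 4 11 14 9 16 5 12

Derivation:
Char counts: '$':1, 'a':2, 'b':2, 'e':1, 'g':1, 'h':1, 'i':1, 'l':1, 'm':1, 'o':2, 'p':1, 's':1, 't':2, 'z':1
C (first-col start): C('$')=0, C('a')=1, C('b')=3, C('e')=5, C('g')=6, C('h')=7, C('i')=8, C('l')=9, C('m')=10, C('o')=11, C('p')=13, C('s')=14, C('t')=15, C('z')=17
L[0]='i': occ=0, LF[0]=C('i')+0=8+0=8
L[1]='p': occ=0, LF[1]=C('p')+0=13+0=13
L[2]='b': occ=0, LF[2]=C('b')+0=3+0=3
L[3]='$': occ=0, LF[3]=C('$')+0=0+0=0
L[4]='m': occ=0, LF[4]=C('m')+0=10+0=10
L[5]='h': occ=0, LF[5]=C('h')+0=7+0=7
L[6]='a': occ=0, LF[6]=C('a')+0=1+0=1
L[7]='g': occ=0, LF[7]=C('g')+0=6+0=6
L[8]='t': occ=0, LF[8]=C('t')+0=15+0=15
L[9]='z': occ=0, LF[9]=C('z')+0=17+0=17
L[10]='a': occ=1, LF[10]=C('a')+1=1+1=2
L[11]='b': occ=1, LF[11]=C('b')+1=3+1=4
L[12]='o': occ=0, LF[12]=C('o')+0=11+0=11
L[13]='s': occ=0, LF[13]=C('s')+0=14+0=14
L[14]='l': occ=0, LF[14]=C('l')+0=9+0=9
L[15]='t': occ=1, LF[15]=C('t')+1=15+1=16
L[16]='e': occ=0, LF[16]=C('e')+0=5+0=5
L[17]='o': occ=1, LF[17]=C('o')+1=11+1=12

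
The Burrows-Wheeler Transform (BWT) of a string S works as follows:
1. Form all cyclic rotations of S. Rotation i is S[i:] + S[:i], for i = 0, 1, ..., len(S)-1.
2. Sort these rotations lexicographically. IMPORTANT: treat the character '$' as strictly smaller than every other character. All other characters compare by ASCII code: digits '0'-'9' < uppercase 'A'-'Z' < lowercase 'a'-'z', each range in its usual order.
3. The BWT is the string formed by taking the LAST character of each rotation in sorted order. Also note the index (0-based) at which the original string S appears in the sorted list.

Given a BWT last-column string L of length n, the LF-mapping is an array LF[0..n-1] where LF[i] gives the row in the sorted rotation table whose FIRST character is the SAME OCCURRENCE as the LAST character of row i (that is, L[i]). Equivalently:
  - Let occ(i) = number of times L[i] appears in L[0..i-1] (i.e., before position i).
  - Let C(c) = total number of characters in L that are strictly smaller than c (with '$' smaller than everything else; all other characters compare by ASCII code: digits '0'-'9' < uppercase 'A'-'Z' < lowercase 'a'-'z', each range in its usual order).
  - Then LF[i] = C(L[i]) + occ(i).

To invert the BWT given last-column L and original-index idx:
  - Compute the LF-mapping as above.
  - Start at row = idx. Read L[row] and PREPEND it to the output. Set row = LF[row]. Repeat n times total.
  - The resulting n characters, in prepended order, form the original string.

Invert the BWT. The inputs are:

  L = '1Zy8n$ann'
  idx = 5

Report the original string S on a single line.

LF mapping: 1 3 8 2 5 0 4 6 7
Walk LF starting at row 5, prepending L[row]:
  step 1: row=5, L[5]='$', prepend. Next row=LF[5]=0
  step 2: row=0, L[0]='1', prepend. Next row=LF[0]=1
  step 3: row=1, L[1]='Z', prepend. Next row=LF[1]=3
  step 4: row=3, L[3]='8', prepend. Next row=LF[3]=2
  step 5: row=2, L[2]='y', prepend. Next row=LF[2]=8
  step 6: row=8, L[8]='n', prepend. Next row=LF[8]=7
  step 7: row=7, L[7]='n', prepend. Next row=LF[7]=6
  step 8: row=6, L[6]='a', prepend. Next row=LF[6]=4
  step 9: row=4, L[4]='n', prepend. Next row=LF[4]=5
Reversed output: nanny8Z1$

Answer: nanny8Z1$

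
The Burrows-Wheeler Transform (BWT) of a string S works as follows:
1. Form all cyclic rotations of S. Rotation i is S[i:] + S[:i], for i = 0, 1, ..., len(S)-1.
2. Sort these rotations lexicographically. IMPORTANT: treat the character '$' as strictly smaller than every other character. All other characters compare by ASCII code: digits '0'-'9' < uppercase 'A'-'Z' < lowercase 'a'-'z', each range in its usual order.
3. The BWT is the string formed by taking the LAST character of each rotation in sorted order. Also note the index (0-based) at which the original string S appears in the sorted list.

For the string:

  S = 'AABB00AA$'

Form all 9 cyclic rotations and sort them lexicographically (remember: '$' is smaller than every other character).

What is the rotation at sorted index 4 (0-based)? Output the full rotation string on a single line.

All 9 rotations (rotation i = S[i:]+S[:i]):
  rot[0] = AABB00AA$
  rot[1] = ABB00AA$A
  rot[2] = BB00AA$AA
  rot[3] = B00AA$AAB
  rot[4] = 00AA$AABB
  rot[5] = 0AA$AABB0
  rot[6] = AA$AABB00
  rot[7] = A$AABB00A
  rot[8] = $AABB00AA
Sorted (with $ < everything):
  sorted[0] = $AABB00AA
  sorted[1] = 00AA$AABB
  sorted[2] = 0AA$AABB0
  sorted[3] = A$AABB00A
  sorted[4] = AA$AABB00
  sorted[5] = AABB00AA$
  sorted[6] = ABB00AA$A
  sorted[7] = B00AA$AAB
  sorted[8] = BB00AA$AA
sorted[4] = AA$AABB00

Answer: AA$AABB00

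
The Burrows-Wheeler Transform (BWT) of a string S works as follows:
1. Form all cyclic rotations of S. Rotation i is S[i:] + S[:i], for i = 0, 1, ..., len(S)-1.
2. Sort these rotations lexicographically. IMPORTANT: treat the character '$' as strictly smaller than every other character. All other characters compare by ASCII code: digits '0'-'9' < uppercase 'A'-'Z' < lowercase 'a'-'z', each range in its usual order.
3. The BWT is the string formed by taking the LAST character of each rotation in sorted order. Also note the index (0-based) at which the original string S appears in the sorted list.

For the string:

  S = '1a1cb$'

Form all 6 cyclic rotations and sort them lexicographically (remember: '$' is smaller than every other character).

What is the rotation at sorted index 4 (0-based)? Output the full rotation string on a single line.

All 6 rotations (rotation i = S[i:]+S[:i]):
  rot[0] = 1a1cb$
  rot[1] = a1cb$1
  rot[2] = 1cb$1a
  rot[3] = cb$1a1
  rot[4] = b$1a1c
  rot[5] = $1a1cb
Sorted (with $ < everything):
  sorted[0] = $1a1cb
  sorted[1] = 1a1cb$
  sorted[2] = 1cb$1a
  sorted[3] = a1cb$1
  sorted[4] = b$1a1c
  sorted[5] = cb$1a1
sorted[4] = b$1a1c

Answer: b$1a1c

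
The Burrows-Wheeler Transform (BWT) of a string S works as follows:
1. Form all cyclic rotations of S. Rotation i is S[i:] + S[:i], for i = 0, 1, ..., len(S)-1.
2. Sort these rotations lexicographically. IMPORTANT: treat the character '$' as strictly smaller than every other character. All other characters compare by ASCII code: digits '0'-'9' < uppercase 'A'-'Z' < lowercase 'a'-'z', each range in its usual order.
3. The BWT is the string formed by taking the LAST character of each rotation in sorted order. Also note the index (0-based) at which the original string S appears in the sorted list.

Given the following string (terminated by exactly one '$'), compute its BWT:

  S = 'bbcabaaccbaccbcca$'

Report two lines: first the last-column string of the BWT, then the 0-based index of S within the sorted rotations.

Answer: acbcabac$bccbccbaa
8

Derivation:
All 18 rotations (rotation i = S[i:]+S[:i]):
  rot[0] = bbcabaaccbaccbcca$
  rot[1] = bcabaaccbaccbcca$b
  rot[2] = cabaaccbaccbcca$bb
  rot[3] = abaaccbaccbcca$bbc
  rot[4] = baaccbaccbcca$bbca
  rot[5] = aaccbaccbcca$bbcab
  rot[6] = accbaccbcca$bbcaba
  rot[7] = ccbaccbcca$bbcabaa
  rot[8] = cbaccbcca$bbcabaac
  rot[9] = baccbcca$bbcabaacc
  rot[10] = accbcca$bbcabaaccb
  rot[11] = ccbcca$bbcabaaccba
  rot[12] = cbcca$bbcabaaccbac
  rot[13] = bcca$bbcabaaccbacc
  rot[14] = cca$bbcabaaccbaccb
  rot[15] = ca$bbcabaaccbaccbc
  rot[16] = a$bbcabaaccbaccbcc
  rot[17] = $bbcabaaccbaccbcca
Sorted (with $ < everything):
  sorted[0] = $bbcabaaccbaccbcca  (last char: 'a')
  sorted[1] = a$bbcabaaccbaccbcc  (last char: 'c')
  sorted[2] = aaccbaccbcca$bbcab  (last char: 'b')
  sorted[3] = abaaccbaccbcca$bbc  (last char: 'c')
  sorted[4] = accbaccbcca$bbcaba  (last char: 'a')
  sorted[5] = accbcca$bbcabaaccb  (last char: 'b')
  sorted[6] = baaccbaccbcca$bbca  (last char: 'a')
  sorted[7] = baccbcca$bbcabaacc  (last char: 'c')
  sorted[8] = bbcabaaccbaccbcca$  (last char: '$')
  sorted[9] = bcabaaccbaccbcca$b  (last char: 'b')
  sorted[10] = bcca$bbcabaaccbacc  (last char: 'c')
  sorted[11] = ca$bbcabaaccbaccbc  (last char: 'c')
  sorted[12] = cabaaccbaccbcca$bb  (last char: 'b')
  sorted[13] = cbaccbcca$bbcabaac  (last char: 'c')
  sorted[14] = cbcca$bbcabaaccbac  (last char: 'c')
  sorted[15] = cca$bbcabaaccbaccb  (last char: 'b')
  sorted[16] = ccbaccbcca$bbcabaa  (last char: 'a')
  sorted[17] = ccbcca$bbcabaaccba  (last char: 'a')
Last column: acbcabac$bccbccbaa
Original string S is at sorted index 8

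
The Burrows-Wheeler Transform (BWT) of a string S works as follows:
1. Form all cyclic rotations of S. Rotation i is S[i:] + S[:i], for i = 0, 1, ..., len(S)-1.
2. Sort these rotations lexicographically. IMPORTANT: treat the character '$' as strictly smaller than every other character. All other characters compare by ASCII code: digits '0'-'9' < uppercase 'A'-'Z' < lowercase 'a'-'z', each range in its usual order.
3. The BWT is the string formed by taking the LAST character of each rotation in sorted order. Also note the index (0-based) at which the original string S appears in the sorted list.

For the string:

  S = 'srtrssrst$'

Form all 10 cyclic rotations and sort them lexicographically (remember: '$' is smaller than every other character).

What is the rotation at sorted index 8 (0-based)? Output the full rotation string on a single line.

All 10 rotations (rotation i = S[i:]+S[:i]):
  rot[0] = srtrssrst$
  rot[1] = rtrssrst$s
  rot[2] = trssrst$sr
  rot[3] = rssrst$srt
  rot[4] = ssrst$srtr
  rot[5] = srst$srtrs
  rot[6] = rst$srtrss
  rot[7] = st$srtrssr
  rot[8] = t$srtrssrs
  rot[9] = $srtrssrst
Sorted (with $ < everything):
  sorted[0] = $srtrssrst
  sorted[1] = rssrst$srt
  sorted[2] = rst$srtrss
  sorted[3] = rtrssrst$s
  sorted[4] = srst$srtrs
  sorted[5] = srtrssrst$
  sorted[6] = ssrst$srtr
  sorted[7] = st$srtrssr
  sorted[8] = t$srtrssrs
  sorted[9] = trssrst$sr
sorted[8] = t$srtrssrs

Answer: t$srtrssrs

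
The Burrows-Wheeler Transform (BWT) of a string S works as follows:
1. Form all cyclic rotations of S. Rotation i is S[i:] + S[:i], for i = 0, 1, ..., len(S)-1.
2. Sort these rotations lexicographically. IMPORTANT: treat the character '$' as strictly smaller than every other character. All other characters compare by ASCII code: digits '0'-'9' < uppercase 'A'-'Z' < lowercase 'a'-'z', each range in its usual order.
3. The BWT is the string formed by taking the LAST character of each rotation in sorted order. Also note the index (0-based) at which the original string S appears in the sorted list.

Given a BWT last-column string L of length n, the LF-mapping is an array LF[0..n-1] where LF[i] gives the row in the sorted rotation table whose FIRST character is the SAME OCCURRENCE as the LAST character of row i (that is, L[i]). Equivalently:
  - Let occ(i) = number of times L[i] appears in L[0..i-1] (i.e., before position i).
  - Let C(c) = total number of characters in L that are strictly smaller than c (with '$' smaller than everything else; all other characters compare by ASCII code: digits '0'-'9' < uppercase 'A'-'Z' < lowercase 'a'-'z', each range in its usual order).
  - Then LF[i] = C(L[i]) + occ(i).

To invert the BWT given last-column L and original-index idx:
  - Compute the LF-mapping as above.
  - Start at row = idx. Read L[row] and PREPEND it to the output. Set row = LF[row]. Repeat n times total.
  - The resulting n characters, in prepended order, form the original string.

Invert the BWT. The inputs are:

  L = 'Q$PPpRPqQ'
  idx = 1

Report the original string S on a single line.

Answer: PPPRQqpQ$

Derivation:
LF mapping: 4 0 1 2 7 6 3 8 5
Walk LF starting at row 1, prepending L[row]:
  step 1: row=1, L[1]='$', prepend. Next row=LF[1]=0
  step 2: row=0, L[0]='Q', prepend. Next row=LF[0]=4
  step 3: row=4, L[4]='p', prepend. Next row=LF[4]=7
  step 4: row=7, L[7]='q', prepend. Next row=LF[7]=8
  step 5: row=8, L[8]='Q', prepend. Next row=LF[8]=5
  step 6: row=5, L[5]='R', prepend. Next row=LF[5]=6
  step 7: row=6, L[6]='P', prepend. Next row=LF[6]=3
  step 8: row=3, L[3]='P', prepend. Next row=LF[3]=2
  step 9: row=2, L[2]='P', prepend. Next row=LF[2]=1
Reversed output: PPPRQqpQ$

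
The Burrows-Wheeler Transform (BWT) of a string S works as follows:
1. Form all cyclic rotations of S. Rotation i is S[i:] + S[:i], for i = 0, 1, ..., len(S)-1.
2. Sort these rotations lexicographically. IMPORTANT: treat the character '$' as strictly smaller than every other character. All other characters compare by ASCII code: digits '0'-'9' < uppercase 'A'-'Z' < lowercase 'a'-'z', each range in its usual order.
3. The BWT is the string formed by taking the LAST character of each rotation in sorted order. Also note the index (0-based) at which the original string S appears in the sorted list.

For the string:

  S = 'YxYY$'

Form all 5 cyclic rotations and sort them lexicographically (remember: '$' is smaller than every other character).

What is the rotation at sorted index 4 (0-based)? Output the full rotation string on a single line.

All 5 rotations (rotation i = S[i:]+S[:i]):
  rot[0] = YxYY$
  rot[1] = xYY$Y
  rot[2] = YY$Yx
  rot[3] = Y$YxY
  rot[4] = $YxYY
Sorted (with $ < everything):
  sorted[0] = $YxYY
  sorted[1] = Y$YxY
  sorted[2] = YY$Yx
  sorted[3] = YxYY$
  sorted[4] = xYY$Y
sorted[4] = xYY$Y

Answer: xYY$Y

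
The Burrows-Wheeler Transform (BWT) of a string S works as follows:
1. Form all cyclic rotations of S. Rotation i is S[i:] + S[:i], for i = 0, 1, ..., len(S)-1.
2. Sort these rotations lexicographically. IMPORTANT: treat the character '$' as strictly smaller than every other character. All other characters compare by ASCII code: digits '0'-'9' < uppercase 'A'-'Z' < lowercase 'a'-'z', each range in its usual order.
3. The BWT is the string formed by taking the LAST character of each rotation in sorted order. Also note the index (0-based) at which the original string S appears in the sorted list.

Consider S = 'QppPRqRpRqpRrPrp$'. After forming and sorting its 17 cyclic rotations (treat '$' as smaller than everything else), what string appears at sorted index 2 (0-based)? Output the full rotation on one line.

All 17 rotations (rotation i = S[i:]+S[:i]):
  rot[0] = QppPRqRpRqpRrPrp$
  rot[1] = ppPRqRpRqpRrPrp$Q
  rot[2] = pPRqRpRqpRrPrp$Qp
  rot[3] = PRqRpRqpRrPrp$Qpp
  rot[4] = RqRpRqpRrPrp$QppP
  rot[5] = qRpRqpRrPrp$QppPR
  rot[6] = RpRqpRrPrp$QppPRq
  rot[7] = pRqpRrPrp$QppPRqR
  rot[8] = RqpRrPrp$QppPRqRp
  rot[9] = qpRrPrp$QppPRqRpR
  rot[10] = pRrPrp$QppPRqRpRq
  rot[11] = RrPrp$QppPRqRpRqp
  rot[12] = rPrp$QppPRqRpRqpR
  rot[13] = Prp$QppPRqRpRqpRr
  rot[14] = rp$QppPRqRpRqpRrP
  rot[15] = p$QppPRqRpRqpRrPr
  rot[16] = $QppPRqRpRqpRrPrp
Sorted (with $ < everything):
  sorted[0] = $QppPRqRpRqpRrPrp
  sorted[1] = PRqRpRqpRrPrp$Qpp
  sorted[2] = Prp$QppPRqRpRqpRr
  sorted[3] = QppPRqRpRqpRrPrp$
  sorted[4] = RpRqpRrPrp$QppPRq
  sorted[5] = RqRpRqpRrPrp$QppP
  sorted[6] = RqpRrPrp$QppPRqRp
  sorted[7] = RrPrp$QppPRqRpRqp
  sorted[8] = p$QppPRqRpRqpRrPr
  sorted[9] = pPRqRpRqpRrPrp$Qp
  sorted[10] = pRqpRrPrp$QppPRqR
  sorted[11] = pRrPrp$QppPRqRpRq
  sorted[12] = ppPRqRpRqpRrPrp$Q
  sorted[13] = qRpRqpRrPrp$QppPR
  sorted[14] = qpRrPrp$QppPRqRpR
  sorted[15] = rPrp$QppPRqRpRqpR
  sorted[16] = rp$QppPRqRpRqpRrP
sorted[2] = Prp$QppPRqRpRqpRr

Answer: Prp$QppPRqRpRqpRr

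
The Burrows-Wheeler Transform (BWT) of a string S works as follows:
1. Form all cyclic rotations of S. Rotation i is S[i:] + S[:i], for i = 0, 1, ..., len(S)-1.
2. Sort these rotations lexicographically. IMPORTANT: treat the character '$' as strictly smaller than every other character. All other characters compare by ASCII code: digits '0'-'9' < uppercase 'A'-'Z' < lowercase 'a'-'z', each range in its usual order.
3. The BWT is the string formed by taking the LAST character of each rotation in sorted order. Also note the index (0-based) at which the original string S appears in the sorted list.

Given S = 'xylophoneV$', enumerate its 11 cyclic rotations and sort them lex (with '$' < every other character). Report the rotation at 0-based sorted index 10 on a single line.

Answer: ylophoneV$x

Derivation:
All 11 rotations (rotation i = S[i:]+S[:i]):
  rot[0] = xylophoneV$
  rot[1] = ylophoneV$x
  rot[2] = lophoneV$xy
  rot[3] = ophoneV$xyl
  rot[4] = phoneV$xylo
  rot[5] = honeV$xylop
  rot[6] = oneV$xyloph
  rot[7] = neV$xylopho
  rot[8] = eV$xylophon
  rot[9] = V$xylophone
  rot[10] = $xylophoneV
Sorted (with $ < everything):
  sorted[0] = $xylophoneV
  sorted[1] = V$xylophone
  sorted[2] = eV$xylophon
  sorted[3] = honeV$xylop
  sorted[4] = lophoneV$xy
  sorted[5] = neV$xylopho
  sorted[6] = oneV$xyloph
  sorted[7] = ophoneV$xyl
  sorted[8] = phoneV$xylo
  sorted[9] = xylophoneV$
  sorted[10] = ylophoneV$x
sorted[10] = ylophoneV$x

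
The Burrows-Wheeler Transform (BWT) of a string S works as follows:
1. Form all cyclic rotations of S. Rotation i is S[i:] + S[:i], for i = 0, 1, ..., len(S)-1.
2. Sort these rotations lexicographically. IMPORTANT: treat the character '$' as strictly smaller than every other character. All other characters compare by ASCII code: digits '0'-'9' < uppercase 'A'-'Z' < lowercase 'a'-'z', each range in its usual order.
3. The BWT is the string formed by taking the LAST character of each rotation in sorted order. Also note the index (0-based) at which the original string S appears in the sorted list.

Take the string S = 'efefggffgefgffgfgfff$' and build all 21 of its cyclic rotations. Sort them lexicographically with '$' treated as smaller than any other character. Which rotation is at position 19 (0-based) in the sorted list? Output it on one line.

Answer: gfgfff$efefggffgefgff

Derivation:
All 21 rotations (rotation i = S[i:]+S[:i]):
  rot[0] = efefggffgefgffgfgfff$
  rot[1] = fefggffgefgffgfgfff$e
  rot[2] = efggffgefgffgfgfff$ef
  rot[3] = fggffgefgffgfgfff$efe
  rot[4] = ggffgefgffgfgfff$efef
  rot[5] = gffgefgffgfgfff$efefg
  rot[6] = ffgefgffgfgfff$efefgg
  rot[7] = fgefgffgfgfff$efefggf
  rot[8] = gefgffgfgfff$efefggff
  rot[9] = efgffgfgfff$efefggffg
  rot[10] = fgffgfgfff$efefggffge
  rot[11] = gffgfgfff$efefggffgef
  rot[12] = ffgfgfff$efefggffgefg
  rot[13] = fgfgfff$efefggffgefgf
  rot[14] = gfgfff$efefggffgefgff
  rot[15] = fgfff$efefggffgefgffg
  rot[16] = gfff$efefggffgefgffgf
  rot[17] = fff$efefggffgefgffgfg
  rot[18] = ff$efefggffgefgffgfgf
  rot[19] = f$efefggffgefgffgfgff
  rot[20] = $efefggffgefgffgfgfff
Sorted (with $ < everything):
  sorted[0] = $efefggffgefgffgfgfff
  sorted[1] = efefggffgefgffgfgfff$
  sorted[2] = efgffgfgfff$efefggffg
  sorted[3] = efggffgefgffgfgfff$ef
  sorted[4] = f$efefggffgefgffgfgff
  sorted[5] = fefggffgefgffgfgfff$e
  sorted[6] = ff$efefggffgefgffgfgf
  sorted[7] = fff$efefggffgefgffgfg
  sorted[8] = ffgefgffgfgfff$efefgg
  sorted[9] = ffgfgfff$efefggffgefg
  sorted[10] = fgefgffgfgfff$efefggf
  sorted[11] = fgfff$efefggffgefgffg
  sorted[12] = fgffgfgfff$efefggffge
  sorted[13] = fgfgfff$efefggffgefgf
  sorted[14] = fggffgefgffgfgfff$efe
  sorted[15] = gefgffgfgfff$efefggff
  sorted[16] = gfff$efefggffgefgffgf
  sorted[17] = gffgefgffgfgfff$efefg
  sorted[18] = gffgfgfff$efefggffgef
  sorted[19] = gfgfff$efefggffgefgff
  sorted[20] = ggffgefgffgfgfff$efef
sorted[19] = gfgfff$efefggffgefgff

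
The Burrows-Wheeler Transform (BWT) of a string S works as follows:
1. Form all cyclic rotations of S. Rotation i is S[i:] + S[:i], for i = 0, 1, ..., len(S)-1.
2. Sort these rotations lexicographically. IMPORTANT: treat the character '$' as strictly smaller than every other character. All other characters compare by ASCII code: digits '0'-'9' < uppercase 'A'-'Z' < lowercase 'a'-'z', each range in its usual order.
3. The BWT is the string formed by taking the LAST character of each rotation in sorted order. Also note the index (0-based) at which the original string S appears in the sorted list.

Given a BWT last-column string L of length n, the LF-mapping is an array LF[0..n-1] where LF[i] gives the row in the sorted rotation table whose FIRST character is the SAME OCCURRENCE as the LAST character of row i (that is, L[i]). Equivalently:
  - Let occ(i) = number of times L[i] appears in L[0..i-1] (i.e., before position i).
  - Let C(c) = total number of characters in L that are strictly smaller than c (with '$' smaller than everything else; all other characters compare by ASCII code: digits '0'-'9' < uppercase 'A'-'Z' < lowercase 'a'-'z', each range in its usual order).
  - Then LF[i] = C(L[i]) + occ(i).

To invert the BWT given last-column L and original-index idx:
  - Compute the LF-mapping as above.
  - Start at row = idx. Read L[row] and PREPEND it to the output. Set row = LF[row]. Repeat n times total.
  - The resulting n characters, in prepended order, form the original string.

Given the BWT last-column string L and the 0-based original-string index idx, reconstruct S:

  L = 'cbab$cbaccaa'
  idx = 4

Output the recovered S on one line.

Answer: accbaabbacc$

Derivation:
LF mapping: 8 5 1 6 0 9 7 2 10 11 3 4
Walk LF starting at row 4, prepending L[row]:
  step 1: row=4, L[4]='$', prepend. Next row=LF[4]=0
  step 2: row=0, L[0]='c', prepend. Next row=LF[0]=8
  step 3: row=8, L[8]='c', prepend. Next row=LF[8]=10
  step 4: row=10, L[10]='a', prepend. Next row=LF[10]=3
  step 5: row=3, L[3]='b', prepend. Next row=LF[3]=6
  step 6: row=6, L[6]='b', prepend. Next row=LF[6]=7
  step 7: row=7, L[7]='a', prepend. Next row=LF[7]=2
  step 8: row=2, L[2]='a', prepend. Next row=LF[2]=1
  step 9: row=1, L[1]='b', prepend. Next row=LF[1]=5
  step 10: row=5, L[5]='c', prepend. Next row=LF[5]=9
  step 11: row=9, L[9]='c', prepend. Next row=LF[9]=11
  step 12: row=11, L[11]='a', prepend. Next row=LF[11]=4
Reversed output: accbaabbacc$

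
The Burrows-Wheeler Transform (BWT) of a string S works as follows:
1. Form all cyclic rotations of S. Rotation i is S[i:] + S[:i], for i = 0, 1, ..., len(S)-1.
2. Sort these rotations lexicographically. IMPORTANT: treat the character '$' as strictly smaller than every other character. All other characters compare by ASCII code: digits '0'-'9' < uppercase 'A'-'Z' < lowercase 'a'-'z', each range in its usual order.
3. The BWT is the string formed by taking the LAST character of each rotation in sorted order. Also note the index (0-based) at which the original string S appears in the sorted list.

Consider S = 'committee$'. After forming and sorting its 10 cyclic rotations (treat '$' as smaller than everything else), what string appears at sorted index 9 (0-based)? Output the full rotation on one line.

All 10 rotations (rotation i = S[i:]+S[:i]):
  rot[0] = committee$
  rot[1] = ommittee$c
  rot[2] = mmittee$co
  rot[3] = mittee$com
  rot[4] = ittee$comm
  rot[5] = ttee$commi
  rot[6] = tee$commit
  rot[7] = ee$committ
  rot[8] = e$committe
  rot[9] = $committee
Sorted (with $ < everything):
  sorted[0] = $committee
  sorted[1] = committee$
  sorted[2] = e$committe
  sorted[3] = ee$committ
  sorted[4] = ittee$comm
  sorted[5] = mittee$com
  sorted[6] = mmittee$co
  sorted[7] = ommittee$c
  sorted[8] = tee$commit
  sorted[9] = ttee$commi
sorted[9] = ttee$commi

Answer: ttee$commi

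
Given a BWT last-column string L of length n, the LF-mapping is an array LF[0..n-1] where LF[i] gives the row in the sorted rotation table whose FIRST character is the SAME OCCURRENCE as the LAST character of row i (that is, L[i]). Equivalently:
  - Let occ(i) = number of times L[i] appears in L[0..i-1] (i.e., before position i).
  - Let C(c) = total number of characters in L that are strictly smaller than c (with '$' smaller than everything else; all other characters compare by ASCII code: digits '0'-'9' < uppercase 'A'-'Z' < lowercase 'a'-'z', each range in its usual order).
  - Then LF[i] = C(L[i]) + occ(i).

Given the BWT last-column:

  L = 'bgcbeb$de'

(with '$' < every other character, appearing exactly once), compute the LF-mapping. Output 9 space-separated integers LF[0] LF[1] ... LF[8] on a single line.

Answer: 1 8 4 2 6 3 0 5 7

Derivation:
Char counts: '$':1, 'b':3, 'c':1, 'd':1, 'e':2, 'g':1
C (first-col start): C('$')=0, C('b')=1, C('c')=4, C('d')=5, C('e')=6, C('g')=8
L[0]='b': occ=0, LF[0]=C('b')+0=1+0=1
L[1]='g': occ=0, LF[1]=C('g')+0=8+0=8
L[2]='c': occ=0, LF[2]=C('c')+0=4+0=4
L[3]='b': occ=1, LF[3]=C('b')+1=1+1=2
L[4]='e': occ=0, LF[4]=C('e')+0=6+0=6
L[5]='b': occ=2, LF[5]=C('b')+2=1+2=3
L[6]='$': occ=0, LF[6]=C('$')+0=0+0=0
L[7]='d': occ=0, LF[7]=C('d')+0=5+0=5
L[8]='e': occ=1, LF[8]=C('e')+1=6+1=7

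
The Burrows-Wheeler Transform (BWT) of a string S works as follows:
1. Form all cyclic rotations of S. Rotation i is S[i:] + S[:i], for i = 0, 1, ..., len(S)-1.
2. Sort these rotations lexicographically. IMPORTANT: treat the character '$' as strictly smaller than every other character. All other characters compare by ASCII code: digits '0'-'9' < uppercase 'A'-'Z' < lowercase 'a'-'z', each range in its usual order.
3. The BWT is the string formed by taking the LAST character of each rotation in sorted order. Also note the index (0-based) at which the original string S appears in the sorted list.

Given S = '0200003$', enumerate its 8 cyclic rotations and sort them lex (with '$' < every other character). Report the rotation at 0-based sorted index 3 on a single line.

All 8 rotations (rotation i = S[i:]+S[:i]):
  rot[0] = 0200003$
  rot[1] = 200003$0
  rot[2] = 00003$02
  rot[3] = 0003$020
  rot[4] = 003$0200
  rot[5] = 03$02000
  rot[6] = 3$020000
  rot[7] = $0200003
Sorted (with $ < everything):
  sorted[0] = $0200003
  sorted[1] = 00003$02
  sorted[2] = 0003$020
  sorted[3] = 003$0200
  sorted[4] = 0200003$
  sorted[5] = 03$02000
  sorted[6] = 200003$0
  sorted[7] = 3$020000
sorted[3] = 003$0200

Answer: 003$0200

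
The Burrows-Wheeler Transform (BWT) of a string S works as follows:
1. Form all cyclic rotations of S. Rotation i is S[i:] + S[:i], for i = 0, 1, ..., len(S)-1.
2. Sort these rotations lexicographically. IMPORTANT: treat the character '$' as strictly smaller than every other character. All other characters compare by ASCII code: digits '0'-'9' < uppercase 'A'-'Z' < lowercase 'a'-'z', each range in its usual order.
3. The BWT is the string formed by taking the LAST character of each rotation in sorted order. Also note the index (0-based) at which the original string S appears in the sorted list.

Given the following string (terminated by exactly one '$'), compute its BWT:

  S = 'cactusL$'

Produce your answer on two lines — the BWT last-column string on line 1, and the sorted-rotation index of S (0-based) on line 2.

Answer: Lsc$auct
3

Derivation:
All 8 rotations (rotation i = S[i:]+S[:i]):
  rot[0] = cactusL$
  rot[1] = actusL$c
  rot[2] = ctusL$ca
  rot[3] = tusL$cac
  rot[4] = usL$cact
  rot[5] = sL$cactu
  rot[6] = L$cactus
  rot[7] = $cactusL
Sorted (with $ < everything):
  sorted[0] = $cactusL  (last char: 'L')
  sorted[1] = L$cactus  (last char: 's')
  sorted[2] = actusL$c  (last char: 'c')
  sorted[3] = cactusL$  (last char: '$')
  sorted[4] = ctusL$ca  (last char: 'a')
  sorted[5] = sL$cactu  (last char: 'u')
  sorted[6] = tusL$cac  (last char: 'c')
  sorted[7] = usL$cact  (last char: 't')
Last column: Lsc$auct
Original string S is at sorted index 3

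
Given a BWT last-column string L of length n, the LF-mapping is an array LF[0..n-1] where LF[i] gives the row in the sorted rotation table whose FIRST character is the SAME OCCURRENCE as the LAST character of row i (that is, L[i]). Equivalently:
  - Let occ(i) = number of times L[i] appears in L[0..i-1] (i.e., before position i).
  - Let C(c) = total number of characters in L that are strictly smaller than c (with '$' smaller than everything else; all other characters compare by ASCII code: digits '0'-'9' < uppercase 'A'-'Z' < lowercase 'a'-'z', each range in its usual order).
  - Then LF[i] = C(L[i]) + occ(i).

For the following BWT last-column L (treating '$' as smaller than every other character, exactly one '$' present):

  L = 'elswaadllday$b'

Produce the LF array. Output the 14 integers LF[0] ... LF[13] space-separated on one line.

Answer: 7 8 11 12 1 2 5 9 10 6 3 13 0 4

Derivation:
Char counts: '$':1, 'a':3, 'b':1, 'd':2, 'e':1, 'l':3, 's':1, 'w':1, 'y':1
C (first-col start): C('$')=0, C('a')=1, C('b')=4, C('d')=5, C('e')=7, C('l')=8, C('s')=11, C('w')=12, C('y')=13
L[0]='e': occ=0, LF[0]=C('e')+0=7+0=7
L[1]='l': occ=0, LF[1]=C('l')+0=8+0=8
L[2]='s': occ=0, LF[2]=C('s')+0=11+0=11
L[3]='w': occ=0, LF[3]=C('w')+0=12+0=12
L[4]='a': occ=0, LF[4]=C('a')+0=1+0=1
L[5]='a': occ=1, LF[5]=C('a')+1=1+1=2
L[6]='d': occ=0, LF[6]=C('d')+0=5+0=5
L[7]='l': occ=1, LF[7]=C('l')+1=8+1=9
L[8]='l': occ=2, LF[8]=C('l')+2=8+2=10
L[9]='d': occ=1, LF[9]=C('d')+1=5+1=6
L[10]='a': occ=2, LF[10]=C('a')+2=1+2=3
L[11]='y': occ=0, LF[11]=C('y')+0=13+0=13
L[12]='$': occ=0, LF[12]=C('$')+0=0+0=0
L[13]='b': occ=0, LF[13]=C('b')+0=4+0=4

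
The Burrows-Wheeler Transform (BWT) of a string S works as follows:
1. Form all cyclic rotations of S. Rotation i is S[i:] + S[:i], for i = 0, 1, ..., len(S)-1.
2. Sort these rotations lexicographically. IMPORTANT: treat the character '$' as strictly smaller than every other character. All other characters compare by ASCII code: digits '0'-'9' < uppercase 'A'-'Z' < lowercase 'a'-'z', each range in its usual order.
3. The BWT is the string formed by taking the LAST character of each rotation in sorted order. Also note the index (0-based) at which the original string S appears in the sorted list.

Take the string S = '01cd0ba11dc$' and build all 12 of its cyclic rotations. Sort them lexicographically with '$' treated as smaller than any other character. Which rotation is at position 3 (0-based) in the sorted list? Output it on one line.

All 12 rotations (rotation i = S[i:]+S[:i]):
  rot[0] = 01cd0ba11dc$
  rot[1] = 1cd0ba11dc$0
  rot[2] = cd0ba11dc$01
  rot[3] = d0ba11dc$01c
  rot[4] = 0ba11dc$01cd
  rot[5] = ba11dc$01cd0
  rot[6] = a11dc$01cd0b
  rot[7] = 11dc$01cd0ba
  rot[8] = 1dc$01cd0ba1
  rot[9] = dc$01cd0ba11
  rot[10] = c$01cd0ba11d
  rot[11] = $01cd0ba11dc
Sorted (with $ < everything):
  sorted[0] = $01cd0ba11dc
  sorted[1] = 01cd0ba11dc$
  sorted[2] = 0ba11dc$01cd
  sorted[3] = 11dc$01cd0ba
  sorted[4] = 1cd0ba11dc$0
  sorted[5] = 1dc$01cd0ba1
  sorted[6] = a11dc$01cd0b
  sorted[7] = ba11dc$01cd0
  sorted[8] = c$01cd0ba11d
  sorted[9] = cd0ba11dc$01
  sorted[10] = d0ba11dc$01c
  sorted[11] = dc$01cd0ba11
sorted[3] = 11dc$01cd0ba

Answer: 11dc$01cd0ba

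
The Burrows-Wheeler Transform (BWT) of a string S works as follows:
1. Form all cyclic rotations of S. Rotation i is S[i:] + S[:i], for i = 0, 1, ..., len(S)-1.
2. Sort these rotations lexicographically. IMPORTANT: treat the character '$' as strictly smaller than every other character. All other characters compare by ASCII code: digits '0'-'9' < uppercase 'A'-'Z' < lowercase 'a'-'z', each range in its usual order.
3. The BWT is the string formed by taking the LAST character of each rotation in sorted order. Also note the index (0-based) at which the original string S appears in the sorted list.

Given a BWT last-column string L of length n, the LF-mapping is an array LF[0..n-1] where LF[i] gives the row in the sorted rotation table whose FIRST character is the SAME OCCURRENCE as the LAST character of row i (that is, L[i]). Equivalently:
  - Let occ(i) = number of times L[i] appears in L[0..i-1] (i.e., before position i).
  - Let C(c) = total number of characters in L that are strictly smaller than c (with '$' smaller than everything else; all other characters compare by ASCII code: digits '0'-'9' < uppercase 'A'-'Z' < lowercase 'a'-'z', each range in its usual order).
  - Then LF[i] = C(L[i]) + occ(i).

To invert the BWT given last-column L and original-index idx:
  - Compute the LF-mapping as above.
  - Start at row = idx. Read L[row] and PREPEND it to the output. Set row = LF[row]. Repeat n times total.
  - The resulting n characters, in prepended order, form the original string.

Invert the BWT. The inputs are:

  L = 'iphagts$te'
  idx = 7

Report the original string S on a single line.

Answer: spaghetti$

Derivation:
LF mapping: 5 6 4 1 3 8 7 0 9 2
Walk LF starting at row 7, prepending L[row]:
  step 1: row=7, L[7]='$', prepend. Next row=LF[7]=0
  step 2: row=0, L[0]='i', prepend. Next row=LF[0]=5
  step 3: row=5, L[5]='t', prepend. Next row=LF[5]=8
  step 4: row=8, L[8]='t', prepend. Next row=LF[8]=9
  step 5: row=9, L[9]='e', prepend. Next row=LF[9]=2
  step 6: row=2, L[2]='h', prepend. Next row=LF[2]=4
  step 7: row=4, L[4]='g', prepend. Next row=LF[4]=3
  step 8: row=3, L[3]='a', prepend. Next row=LF[3]=1
  step 9: row=1, L[1]='p', prepend. Next row=LF[1]=6
  step 10: row=6, L[6]='s', prepend. Next row=LF[6]=7
Reversed output: spaghetti$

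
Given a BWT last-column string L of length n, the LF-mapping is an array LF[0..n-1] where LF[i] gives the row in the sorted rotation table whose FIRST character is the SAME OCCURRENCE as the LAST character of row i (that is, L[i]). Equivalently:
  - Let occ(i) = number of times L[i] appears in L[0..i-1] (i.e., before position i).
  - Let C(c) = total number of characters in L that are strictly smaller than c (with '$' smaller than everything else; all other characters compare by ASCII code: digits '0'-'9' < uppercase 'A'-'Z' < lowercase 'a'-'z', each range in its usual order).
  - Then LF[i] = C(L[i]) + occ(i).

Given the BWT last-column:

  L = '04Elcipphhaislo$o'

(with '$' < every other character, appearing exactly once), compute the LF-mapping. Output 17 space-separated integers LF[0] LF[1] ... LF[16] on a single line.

Answer: 1 2 3 10 5 8 14 15 6 7 4 9 16 11 12 0 13

Derivation:
Char counts: '$':1, '0':1, '4':1, 'E':1, 'a':1, 'c':1, 'h':2, 'i':2, 'l':2, 'o':2, 'p':2, 's':1
C (first-col start): C('$')=0, C('0')=1, C('4')=2, C('E')=3, C('a')=4, C('c')=5, C('h')=6, C('i')=8, C('l')=10, C('o')=12, C('p')=14, C('s')=16
L[0]='0': occ=0, LF[0]=C('0')+0=1+0=1
L[1]='4': occ=0, LF[1]=C('4')+0=2+0=2
L[2]='E': occ=0, LF[2]=C('E')+0=3+0=3
L[3]='l': occ=0, LF[3]=C('l')+0=10+0=10
L[4]='c': occ=0, LF[4]=C('c')+0=5+0=5
L[5]='i': occ=0, LF[5]=C('i')+0=8+0=8
L[6]='p': occ=0, LF[6]=C('p')+0=14+0=14
L[7]='p': occ=1, LF[7]=C('p')+1=14+1=15
L[8]='h': occ=0, LF[8]=C('h')+0=6+0=6
L[9]='h': occ=1, LF[9]=C('h')+1=6+1=7
L[10]='a': occ=0, LF[10]=C('a')+0=4+0=4
L[11]='i': occ=1, LF[11]=C('i')+1=8+1=9
L[12]='s': occ=0, LF[12]=C('s')+0=16+0=16
L[13]='l': occ=1, LF[13]=C('l')+1=10+1=11
L[14]='o': occ=0, LF[14]=C('o')+0=12+0=12
L[15]='$': occ=0, LF[15]=C('$')+0=0+0=0
L[16]='o': occ=1, LF[16]=C('o')+1=12+1=13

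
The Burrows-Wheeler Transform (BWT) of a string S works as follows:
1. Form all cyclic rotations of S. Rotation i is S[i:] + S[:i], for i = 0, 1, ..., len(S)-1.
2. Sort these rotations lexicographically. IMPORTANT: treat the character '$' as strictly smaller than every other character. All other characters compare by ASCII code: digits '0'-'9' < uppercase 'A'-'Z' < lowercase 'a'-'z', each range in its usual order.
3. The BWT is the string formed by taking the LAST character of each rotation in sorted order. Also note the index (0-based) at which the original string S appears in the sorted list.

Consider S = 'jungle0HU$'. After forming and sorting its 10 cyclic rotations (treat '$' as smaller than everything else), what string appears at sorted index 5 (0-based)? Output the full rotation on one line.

Answer: gle0HU$jun

Derivation:
All 10 rotations (rotation i = S[i:]+S[:i]):
  rot[0] = jungle0HU$
  rot[1] = ungle0HU$j
  rot[2] = ngle0HU$ju
  rot[3] = gle0HU$jun
  rot[4] = le0HU$jung
  rot[5] = e0HU$jungl
  rot[6] = 0HU$jungle
  rot[7] = HU$jungle0
  rot[8] = U$jungle0H
  rot[9] = $jungle0HU
Sorted (with $ < everything):
  sorted[0] = $jungle0HU
  sorted[1] = 0HU$jungle
  sorted[2] = HU$jungle0
  sorted[3] = U$jungle0H
  sorted[4] = e0HU$jungl
  sorted[5] = gle0HU$jun
  sorted[6] = jungle0HU$
  sorted[7] = le0HU$jung
  sorted[8] = ngle0HU$ju
  sorted[9] = ungle0HU$j
sorted[5] = gle0HU$jun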